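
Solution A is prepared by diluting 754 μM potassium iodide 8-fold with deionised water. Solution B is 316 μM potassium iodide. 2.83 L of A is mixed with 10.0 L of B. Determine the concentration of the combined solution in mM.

0.267 mM

C_A = 754 μM / 8 = 94.2 μM.
C_mix = (C_A·V_A + C_B·V_B)/(V_A + V_B) = (94.2×2.83 + 316×10.0) / 12.83 = 267 μM = 0.267 mM.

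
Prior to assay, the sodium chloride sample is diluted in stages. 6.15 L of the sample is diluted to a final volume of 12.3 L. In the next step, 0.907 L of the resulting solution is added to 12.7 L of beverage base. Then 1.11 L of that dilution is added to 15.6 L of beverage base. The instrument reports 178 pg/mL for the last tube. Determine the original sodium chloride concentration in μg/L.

80.4 μg/L

Overall dilution factor = 2 × 15.00 × 15.05 = 452.
Original = 178 pg/mL × 452 = 8.04 × 10⁴ pg/mL = 80.4 μg/L.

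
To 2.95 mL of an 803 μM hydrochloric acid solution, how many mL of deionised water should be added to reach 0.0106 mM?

0.0106 mM = 10.6 μM.
V₂ = C₁V₁/C₂ = 803 × 2.95 / 10.6 = 223 mL.
Diluent to add = V₂ − V₁ = 223 − 2.95 = 221 mL.

221 mL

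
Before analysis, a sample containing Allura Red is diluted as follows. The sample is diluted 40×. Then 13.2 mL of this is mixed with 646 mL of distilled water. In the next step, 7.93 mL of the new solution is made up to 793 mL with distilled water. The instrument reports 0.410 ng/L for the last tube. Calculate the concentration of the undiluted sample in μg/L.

Overall dilution factor = 40 × 49.94 × 100 = 2.00 × 10⁵.
Original = 0.410 ng/L × 2.00 × 10⁵ = 8.19 × 10⁴ ng/L = 81.9 μg/L.

81.9 μg/L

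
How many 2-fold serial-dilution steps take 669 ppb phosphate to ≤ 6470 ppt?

7

Need 2ⁿ ≥ 103, so n ≥ log(103)/log(2) = 6.69.
Minimum whole steps: n = 7.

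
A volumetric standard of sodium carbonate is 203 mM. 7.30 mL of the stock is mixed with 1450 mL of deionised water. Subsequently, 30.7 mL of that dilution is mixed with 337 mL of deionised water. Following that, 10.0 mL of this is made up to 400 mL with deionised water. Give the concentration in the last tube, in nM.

Overall dilution factor = 199.6 × 11.98 × 40 = 9.56 × 10⁴.
203 mM / 9.56 × 10⁴ = 2.12 × 10⁻³ mM = 2120 nM.

2120 nM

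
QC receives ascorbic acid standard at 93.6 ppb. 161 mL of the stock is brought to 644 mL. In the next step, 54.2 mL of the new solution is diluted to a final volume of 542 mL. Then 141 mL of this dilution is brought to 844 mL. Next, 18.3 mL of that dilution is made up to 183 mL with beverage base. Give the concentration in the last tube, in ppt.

39.1 ppt

Overall dilution factor = 4 × 10 × 5.986 × 10 = 2394.
93.6 ppb / 2394 = 0.0391 ppb = 39.1 ppt.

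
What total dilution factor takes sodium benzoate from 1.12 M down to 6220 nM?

Factor = C₀/C_target = 1.12 M / 6220 nM = 1.80 × 10⁵.

1.80 × 10⁵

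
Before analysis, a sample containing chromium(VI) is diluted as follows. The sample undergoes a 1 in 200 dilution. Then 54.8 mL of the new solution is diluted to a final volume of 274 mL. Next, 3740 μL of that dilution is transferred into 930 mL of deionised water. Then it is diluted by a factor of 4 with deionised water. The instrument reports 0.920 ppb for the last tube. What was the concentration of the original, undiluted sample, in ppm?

919 ppm

Overall dilution factor = 200 × 5 × 249.7 × 4 = 9.99 × 10⁵.
Original = 0.920 ppb × 9.99 × 10⁵ = 9.19 × 10⁵ ppb = 919 ppm.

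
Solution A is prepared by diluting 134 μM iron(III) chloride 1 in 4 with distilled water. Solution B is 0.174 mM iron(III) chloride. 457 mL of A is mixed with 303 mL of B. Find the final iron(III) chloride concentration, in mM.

C_A = 134 μM / 4 = 33.5 μM.
C_B = 0.174 mM = 174 μM.
C_mix = (C_A·V_A + C_B·V_B)/(V_A + V_B) = (33.5×457 + 174×303) / 760.0 = 89.5 μM = 0.0895 mM.

0.0895 mM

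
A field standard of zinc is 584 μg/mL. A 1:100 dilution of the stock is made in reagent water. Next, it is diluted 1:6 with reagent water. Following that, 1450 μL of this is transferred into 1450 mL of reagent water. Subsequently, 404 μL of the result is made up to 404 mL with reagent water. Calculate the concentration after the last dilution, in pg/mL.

Overall dilution factor = 100 × 6 × 1001 × 1000 = 6.01 × 10⁸.
584 μg/mL / 6.01 × 10⁸ = 9.72 × 10⁻⁷ μg/mL = 0.972 pg/mL.

0.972 pg/mL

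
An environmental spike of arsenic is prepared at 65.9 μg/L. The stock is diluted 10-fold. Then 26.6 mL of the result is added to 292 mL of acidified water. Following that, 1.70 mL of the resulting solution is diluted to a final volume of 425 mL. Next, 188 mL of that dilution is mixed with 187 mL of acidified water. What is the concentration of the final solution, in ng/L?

Overall dilution factor = 10 × 11.98 × 250 × 1.995 = 5.97 × 10⁴.
65.9 μg/L / 5.97 × 10⁴ = 1.10 × 10⁻³ μg/L = 1.10 ng/L.

1.10 ng/L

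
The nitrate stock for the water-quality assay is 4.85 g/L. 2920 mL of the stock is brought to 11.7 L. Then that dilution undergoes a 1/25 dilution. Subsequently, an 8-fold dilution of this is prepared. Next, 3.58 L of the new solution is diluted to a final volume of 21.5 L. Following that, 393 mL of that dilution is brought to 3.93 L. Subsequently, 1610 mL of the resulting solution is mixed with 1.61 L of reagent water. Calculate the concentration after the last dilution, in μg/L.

Overall dilution factor = 4.007 × 25 × 8 × 6.006 × 10 × 2 = 9.63 × 10⁴.
4.85 g/L / 9.63 × 10⁴ = 5.04 × 10⁻⁵ g/L = 50.4 μg/L.

50.4 μg/L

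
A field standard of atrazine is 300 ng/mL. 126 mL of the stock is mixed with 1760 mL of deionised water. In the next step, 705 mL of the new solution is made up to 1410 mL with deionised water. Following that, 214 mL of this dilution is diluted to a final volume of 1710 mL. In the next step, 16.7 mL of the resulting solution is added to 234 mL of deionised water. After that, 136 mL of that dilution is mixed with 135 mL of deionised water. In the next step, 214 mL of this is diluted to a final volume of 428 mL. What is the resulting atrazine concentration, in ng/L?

Overall dilution factor = 14.97 × 2 × 7.991 × 15.01 × 1.993 × 2 = 1.43 × 10⁴.
300 ng/mL / 1.43 × 10⁴ = 0.0210 ng/mL = 21.0 ng/L.

21.0 ng/L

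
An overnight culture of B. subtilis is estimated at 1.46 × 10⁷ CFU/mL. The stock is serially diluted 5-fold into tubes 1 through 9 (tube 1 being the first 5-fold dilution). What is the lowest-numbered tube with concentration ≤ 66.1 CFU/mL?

Tube n has concentration 1.46 × 10⁷ CFU/mL / 5ⁿ.
Need 5ⁿ ≥ 1.46 × 10⁷ CFU/mL / 66.1 CFU/mL = 2.21 × 10⁵, so n ≥ 7.65.
First such tube: n = 8.

tube 8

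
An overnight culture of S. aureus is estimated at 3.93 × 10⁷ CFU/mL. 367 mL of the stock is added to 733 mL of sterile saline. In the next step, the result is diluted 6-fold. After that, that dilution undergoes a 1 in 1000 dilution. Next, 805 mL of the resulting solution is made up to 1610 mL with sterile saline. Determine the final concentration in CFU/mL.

Overall dilution factor = 2.997 × 6 × 1000 × 2 = 3.60 × 10⁴.
3.93 × 10⁷ CFU/mL / 3.60 × 10⁴ = 1090 CFU/mL.

1090 CFU/mL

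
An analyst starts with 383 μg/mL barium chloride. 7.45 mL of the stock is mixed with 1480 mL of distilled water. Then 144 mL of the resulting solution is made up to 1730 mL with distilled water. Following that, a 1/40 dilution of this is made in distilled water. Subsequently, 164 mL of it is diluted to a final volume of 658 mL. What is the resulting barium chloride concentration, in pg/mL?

995 pg/mL

Overall dilution factor = 199.7 × 12.01 × 40 × 4.012 = 3.85 × 10⁵.
383 μg/mL / 3.85 × 10⁵ = 9.95 × 10⁻⁴ μg/mL = 995 pg/mL.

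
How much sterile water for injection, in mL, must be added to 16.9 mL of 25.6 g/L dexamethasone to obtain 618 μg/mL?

683 mL

618 μg/mL = 0.618 g/L.
V₂ = C₁V₁/C₂ = 25.6 × 16.9 / 0.618 = 700 mL.
Diluent to add = V₂ − V₁ = 700 − 16.9 = 683 mL.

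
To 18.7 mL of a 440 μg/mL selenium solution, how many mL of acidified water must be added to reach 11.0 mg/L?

11.0 mg/L = 11.0 μg/mL.
V₂ = C₁V₁/C₂ = 440 × 18.7 / 11.0 = 748 mL.
Diluent to add = V₂ − V₁ = 748 − 18.7 = 729 mL.

729 mL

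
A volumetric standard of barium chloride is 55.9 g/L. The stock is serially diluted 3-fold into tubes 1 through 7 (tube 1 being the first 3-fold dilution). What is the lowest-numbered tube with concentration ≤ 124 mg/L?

tube 6

Tube n has concentration 55.9 g/L / 3ⁿ.
Need 3ⁿ ≥ 55.9 g/L / 124 mg/L = 451, so n ≥ 5.56.
First such tube: n = 6.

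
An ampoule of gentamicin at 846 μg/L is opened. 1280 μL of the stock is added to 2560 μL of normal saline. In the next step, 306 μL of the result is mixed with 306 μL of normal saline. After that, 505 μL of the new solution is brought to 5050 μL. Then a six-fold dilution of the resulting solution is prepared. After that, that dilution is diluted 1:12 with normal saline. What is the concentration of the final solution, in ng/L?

196 ng/L

Overall dilution factor = 3 × 2 × 10 × 6 × 12 = 4320.
846 μg/L / 4320 = 0.196 μg/L = 196 ng/L.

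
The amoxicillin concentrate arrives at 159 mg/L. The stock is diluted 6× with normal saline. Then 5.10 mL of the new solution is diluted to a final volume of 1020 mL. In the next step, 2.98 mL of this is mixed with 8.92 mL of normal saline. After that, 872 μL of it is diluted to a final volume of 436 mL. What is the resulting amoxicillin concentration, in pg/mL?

66.4 pg/mL

Overall dilution factor = 6 × 200 × 3.993 × 500 = 2.40 × 10⁶.
159 mg/L / 2.40 × 10⁶ = 6.64 × 10⁻⁵ mg/L = 66.4 pg/mL.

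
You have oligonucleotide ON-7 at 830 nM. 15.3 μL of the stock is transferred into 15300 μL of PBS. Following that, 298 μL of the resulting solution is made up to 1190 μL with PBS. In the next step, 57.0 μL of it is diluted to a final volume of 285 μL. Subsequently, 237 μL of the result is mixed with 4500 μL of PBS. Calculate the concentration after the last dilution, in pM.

2.08 pM

Overall dilution factor = 1001 × 3.993 × 5 × 19.99 = 3.99 × 10⁵.
830 nM / 3.99 × 10⁵ = 2.08 × 10⁻³ nM = 2.08 pM.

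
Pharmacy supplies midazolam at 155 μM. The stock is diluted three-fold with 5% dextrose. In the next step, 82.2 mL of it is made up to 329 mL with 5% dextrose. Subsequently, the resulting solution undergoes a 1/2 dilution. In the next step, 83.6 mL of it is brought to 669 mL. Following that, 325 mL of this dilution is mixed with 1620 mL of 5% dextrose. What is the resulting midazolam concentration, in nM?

Overall dilution factor = 3 × 4.002 × 2 × 8.002 × 5.985 = 1150.
155 μM / 1150 = 0.135 μM = 135 nM.

135 nM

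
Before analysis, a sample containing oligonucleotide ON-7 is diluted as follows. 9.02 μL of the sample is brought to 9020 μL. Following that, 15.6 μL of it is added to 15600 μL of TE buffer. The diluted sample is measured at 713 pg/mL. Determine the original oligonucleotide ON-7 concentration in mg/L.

714 mg/L

Overall dilution factor = 1000 × 1001 = 1.00 × 10⁶.
Original = 713 pg/mL × 1.00 × 10⁶ = 7.14 × 10⁸ pg/mL = 714 mg/L.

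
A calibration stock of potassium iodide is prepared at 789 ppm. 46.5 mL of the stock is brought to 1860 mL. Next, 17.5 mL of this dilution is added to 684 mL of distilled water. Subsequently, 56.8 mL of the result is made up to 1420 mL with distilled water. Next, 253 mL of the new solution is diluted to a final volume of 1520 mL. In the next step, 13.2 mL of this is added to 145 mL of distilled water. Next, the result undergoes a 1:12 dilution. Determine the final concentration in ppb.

0.0228 ppb

Overall dilution factor = 40 × 40.09 × 25 × 6.008 × 11.98 × 12 = 3.46 × 10⁷.
789 ppm / 3.46 × 10⁷ = 2.28 × 10⁻⁵ ppm = 0.0228 ppb.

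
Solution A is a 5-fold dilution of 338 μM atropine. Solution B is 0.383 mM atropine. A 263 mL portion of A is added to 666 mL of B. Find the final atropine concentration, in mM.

0.294 mM

C_A = 338 μM / 5 = 67.6 μM.
C_B = 0.383 mM = 383 μM.
C_mix = (C_A·V_A + C_B·V_B)/(V_A + V_B) = (67.6×263 + 383×666) / 929.0 = 294 μM = 0.294 mM.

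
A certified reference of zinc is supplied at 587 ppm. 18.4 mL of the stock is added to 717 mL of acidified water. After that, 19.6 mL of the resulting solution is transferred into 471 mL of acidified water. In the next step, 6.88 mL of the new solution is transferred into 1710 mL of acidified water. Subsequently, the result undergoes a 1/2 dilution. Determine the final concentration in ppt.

Overall dilution factor = 39.97 × 25.03 × 249.5 × 2 = 4.99 × 10⁵.
587 ppm / 4.99 × 10⁵ = 1.18 × 10⁻³ ppm = 1180 ppt.

1180 ppt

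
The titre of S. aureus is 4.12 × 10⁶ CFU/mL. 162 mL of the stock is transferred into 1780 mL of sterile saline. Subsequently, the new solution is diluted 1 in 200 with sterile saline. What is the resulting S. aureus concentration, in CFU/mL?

1720 CFU/mL

Overall dilution factor = 11.99 × 200 = 2398.
4.12 × 10⁶ CFU/mL / 2398 = 1720 CFU/mL.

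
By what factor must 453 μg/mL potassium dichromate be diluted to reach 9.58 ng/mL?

Factor = C₀/C_target = 453 μg/mL / 9.58 ng/mL = 4.73 × 10⁴.

4.73 × 10⁴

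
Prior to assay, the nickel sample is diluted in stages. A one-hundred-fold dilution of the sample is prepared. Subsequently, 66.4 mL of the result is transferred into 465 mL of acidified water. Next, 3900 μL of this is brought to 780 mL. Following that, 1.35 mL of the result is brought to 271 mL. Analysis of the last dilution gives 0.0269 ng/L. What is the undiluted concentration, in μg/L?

Overall dilution factor = 100 × 8.003 × 200 × 200.7 = 3.21 × 10⁷.
Original = 0.0269 ng/L × 3.21 × 10⁷ = 8.64 × 10⁵ ng/L = 864 μg/L.

864 μg/L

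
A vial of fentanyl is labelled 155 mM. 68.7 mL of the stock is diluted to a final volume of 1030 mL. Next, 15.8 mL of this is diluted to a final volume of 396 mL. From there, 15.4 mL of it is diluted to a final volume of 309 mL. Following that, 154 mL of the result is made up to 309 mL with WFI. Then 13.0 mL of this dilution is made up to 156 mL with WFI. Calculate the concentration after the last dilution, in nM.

854 nM

Overall dilution factor = 14.99 × 25.06 × 20.06 × 2.006 × 12 = 1.82 × 10⁵.
155 mM / 1.82 × 10⁵ = 8.54 × 10⁻⁴ mM = 854 nM.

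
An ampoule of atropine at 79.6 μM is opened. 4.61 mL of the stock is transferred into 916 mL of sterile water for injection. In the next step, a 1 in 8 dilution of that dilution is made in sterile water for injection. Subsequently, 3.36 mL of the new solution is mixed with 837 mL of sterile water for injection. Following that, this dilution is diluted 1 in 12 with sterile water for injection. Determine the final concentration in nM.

0.0166 nM

Overall dilution factor = 199.7 × 8 × 250.1 × 12 = 4.79 × 10⁶.
79.6 μM / 4.79 × 10⁶ = 1.66 × 10⁻⁵ μM = 0.0166 nM.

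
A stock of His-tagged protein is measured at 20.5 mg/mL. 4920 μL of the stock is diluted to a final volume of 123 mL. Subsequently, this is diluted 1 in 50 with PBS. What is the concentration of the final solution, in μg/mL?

16.4 μg/mL

Overall dilution factor = 25 × 50 = 1250.
20.5 mg/mL / 1250 = 0.0164 mg/mL = 16.4 μg/mL.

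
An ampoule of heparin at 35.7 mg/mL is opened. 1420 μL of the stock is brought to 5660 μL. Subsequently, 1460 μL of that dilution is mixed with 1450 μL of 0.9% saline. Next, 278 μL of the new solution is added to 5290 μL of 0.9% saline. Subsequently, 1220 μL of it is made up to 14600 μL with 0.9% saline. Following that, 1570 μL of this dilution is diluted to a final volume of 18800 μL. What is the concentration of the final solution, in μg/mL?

Overall dilution factor = 3.986 × 1.993 × 20.03 × 11.97 × 11.97 = 2.28 × 10⁴.
35.7 mg/mL / 2.28 × 10⁴ = 1.57 × 10⁻³ mg/mL = 1.57 μg/mL.

1.57 μg/mL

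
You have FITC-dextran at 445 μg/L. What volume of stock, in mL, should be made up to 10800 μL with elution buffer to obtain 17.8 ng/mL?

17.8 ng/mL = 17.8 μg/L.
V₁ = C₂V₂/C₁ = 17.8 × 10800 / 445 = 432 μL = 0.432 mL.

0.432 mL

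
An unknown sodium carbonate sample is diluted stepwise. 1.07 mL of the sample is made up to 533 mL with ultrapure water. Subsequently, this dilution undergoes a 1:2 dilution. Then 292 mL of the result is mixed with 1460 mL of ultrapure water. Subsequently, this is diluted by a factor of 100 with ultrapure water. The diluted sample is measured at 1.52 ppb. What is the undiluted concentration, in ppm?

909 ppm

Overall dilution factor = 498.1 × 2 × 6 × 100 = 5.98 × 10⁵.
Original = 1.52 ppb × 5.98 × 10⁵ = 9.09 × 10⁵ ppb = 909 ppm.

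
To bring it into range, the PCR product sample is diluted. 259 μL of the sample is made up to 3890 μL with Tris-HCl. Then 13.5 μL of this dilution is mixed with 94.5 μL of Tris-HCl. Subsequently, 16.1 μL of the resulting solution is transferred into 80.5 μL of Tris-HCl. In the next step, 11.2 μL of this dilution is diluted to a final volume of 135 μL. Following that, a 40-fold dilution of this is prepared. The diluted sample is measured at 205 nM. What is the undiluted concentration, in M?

Overall dilution factor = 15.02 × 8 × 6 × 12.05 × 40 = 3.48 × 10⁵.
Original = 205 nM × 3.48 × 10⁵ = 7.13 × 10⁷ nM = 0.0713 M.

0.0713 M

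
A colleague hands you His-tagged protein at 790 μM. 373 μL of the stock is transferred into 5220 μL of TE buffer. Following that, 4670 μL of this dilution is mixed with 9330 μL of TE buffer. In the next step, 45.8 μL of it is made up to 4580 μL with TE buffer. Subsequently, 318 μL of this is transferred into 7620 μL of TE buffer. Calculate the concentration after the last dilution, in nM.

7.04 nM

Overall dilution factor = 14.99 × 2.998 × 100 × 24.96 = 1.12 × 10⁵.
790 μM / 1.12 × 10⁵ = 7.04 × 10⁻³ μM = 7.04 nM.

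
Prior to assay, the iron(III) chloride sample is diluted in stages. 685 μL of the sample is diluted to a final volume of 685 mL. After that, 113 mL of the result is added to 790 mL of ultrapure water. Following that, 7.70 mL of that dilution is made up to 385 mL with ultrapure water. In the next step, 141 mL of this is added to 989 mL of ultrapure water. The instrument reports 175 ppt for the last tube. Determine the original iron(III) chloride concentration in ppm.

560 ppm

Overall dilution factor = 1000 × 7.991 × 50 × 8.014 = 3.20 × 10⁶.
Original = 175 ppt × 3.20 × 10⁶ = 5.60 × 10⁸ ppt = 560 ppm.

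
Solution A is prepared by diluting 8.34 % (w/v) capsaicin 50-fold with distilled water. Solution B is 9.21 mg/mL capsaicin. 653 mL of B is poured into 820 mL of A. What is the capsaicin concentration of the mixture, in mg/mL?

5.01 mg/mL

C_A = 8.34 % (w/v) / 50 = 0.167 % (w/v).
C_B = 9.21 mg/mL = 0.921 % (w/v).
C_mix = (C_A·V_A + C_B·V_B)/(V_A + V_B) = (0.167×820 + 0.921×653) / 1473 = 0.501 % (w/v) = 5.01 mg/mL.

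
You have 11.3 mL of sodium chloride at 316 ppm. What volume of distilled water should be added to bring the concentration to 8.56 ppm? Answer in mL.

406 mL

V₂ = C₁V₁/C₂ = 316 × 11.3 / 8.56 = 417 mL.
Diluent to add = V₂ − V₁ = 417 − 11.3 = 406 mL.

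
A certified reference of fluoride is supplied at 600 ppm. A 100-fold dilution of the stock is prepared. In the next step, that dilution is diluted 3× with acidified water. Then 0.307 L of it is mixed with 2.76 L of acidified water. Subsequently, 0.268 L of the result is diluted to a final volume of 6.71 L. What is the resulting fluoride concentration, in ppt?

Overall dilution factor = 100 × 3 × 9.990 × 25.04 = 7.50 × 10⁴.
600 ppm / 7.50 × 10⁴ = 8.00 × 10⁻³ ppm = 8000 ppt.

8000 ppt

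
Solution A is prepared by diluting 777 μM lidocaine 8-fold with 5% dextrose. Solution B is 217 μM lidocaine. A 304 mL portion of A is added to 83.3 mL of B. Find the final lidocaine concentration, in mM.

C_A = 777 μM / 8 = 97.1 μM.
C_mix = (C_A·V_A + C_B·V_B)/(V_A + V_B) = (97.1×304 + 217×83.3) / 387.3 = 123 μM = 0.123 mM.

0.123 mM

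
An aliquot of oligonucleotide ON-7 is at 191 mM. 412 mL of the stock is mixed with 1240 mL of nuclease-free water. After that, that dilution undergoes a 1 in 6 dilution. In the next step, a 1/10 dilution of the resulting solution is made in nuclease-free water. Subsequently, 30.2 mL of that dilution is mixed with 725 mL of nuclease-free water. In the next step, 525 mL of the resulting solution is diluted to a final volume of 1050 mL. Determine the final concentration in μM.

15.9 μM

Overall dilution factor = 4.010 × 6 × 10 × 25.01 × 2 = 1.20 × 10⁴.
191 mM / 1.20 × 10⁴ = 0.0159 mM = 15.9 μM.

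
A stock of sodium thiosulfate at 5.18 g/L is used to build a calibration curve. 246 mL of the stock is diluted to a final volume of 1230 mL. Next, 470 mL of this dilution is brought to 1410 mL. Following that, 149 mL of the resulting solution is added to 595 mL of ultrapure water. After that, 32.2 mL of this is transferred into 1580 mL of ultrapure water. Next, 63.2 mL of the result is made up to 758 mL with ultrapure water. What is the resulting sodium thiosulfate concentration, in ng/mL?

115 ng/mL

Overall dilution factor = 5 × 3 × 4.993 × 50.07 × 11.99 = 4.50 × 10⁴.
5.18 g/L / 4.50 × 10⁴ = 1.15 × 10⁻⁴ g/L = 115 ng/mL.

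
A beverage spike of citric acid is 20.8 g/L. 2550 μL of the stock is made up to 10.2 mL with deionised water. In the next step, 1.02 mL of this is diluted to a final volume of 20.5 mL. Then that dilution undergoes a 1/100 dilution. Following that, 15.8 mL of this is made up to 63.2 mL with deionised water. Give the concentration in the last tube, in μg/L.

647 μg/L

Overall dilution factor = 4 × 20.10 × 100 × 4 = 3.22 × 10⁴.
20.8 g/L / 3.22 × 10⁴ = 6.47 × 10⁻⁴ g/L = 647 μg/L.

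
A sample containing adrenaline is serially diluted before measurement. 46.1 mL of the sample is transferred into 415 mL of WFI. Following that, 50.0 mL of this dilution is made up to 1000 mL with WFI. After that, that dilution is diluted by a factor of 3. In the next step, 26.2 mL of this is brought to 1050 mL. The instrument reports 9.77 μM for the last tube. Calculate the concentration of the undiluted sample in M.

Overall dilution factor = 10.00 × 20 × 3 × 40.08 = 2.41 × 10⁴.
Original = 9.77 μM × 2.41 × 10⁴ = 2.35 × 10⁵ μM = 0.235 M.

0.235 M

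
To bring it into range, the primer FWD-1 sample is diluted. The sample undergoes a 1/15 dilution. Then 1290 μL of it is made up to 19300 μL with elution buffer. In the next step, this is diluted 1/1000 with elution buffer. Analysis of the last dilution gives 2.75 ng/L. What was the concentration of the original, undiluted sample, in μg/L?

617 μg/L

Overall dilution factor = 15 × 14.96 × 1000 = 2.24 × 10⁵.
Original = 2.75 ng/L × 2.24 × 10⁵ = 6.17 × 10⁵ ng/L = 617 μg/L.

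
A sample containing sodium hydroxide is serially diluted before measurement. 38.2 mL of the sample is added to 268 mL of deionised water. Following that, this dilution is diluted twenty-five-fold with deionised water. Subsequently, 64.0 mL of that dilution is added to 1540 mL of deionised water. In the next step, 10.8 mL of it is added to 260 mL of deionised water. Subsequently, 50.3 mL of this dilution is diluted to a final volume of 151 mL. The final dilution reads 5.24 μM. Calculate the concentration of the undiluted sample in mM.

Overall dilution factor = 8.016 × 25 × 25.06 × 25.07 × 3.002 = 3.78 × 10⁵.
Original = 5.24 μM × 3.78 × 10⁵ = 1.98 × 10⁶ μM = 1980 mM.

1980 mM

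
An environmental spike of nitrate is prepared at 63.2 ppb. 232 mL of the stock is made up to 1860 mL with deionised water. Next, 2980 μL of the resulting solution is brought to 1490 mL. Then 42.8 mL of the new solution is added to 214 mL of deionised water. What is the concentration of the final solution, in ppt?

2.63 ppt

Overall dilution factor = 8.017 × 500 × 6 = 2.41 × 10⁴.
63.2 ppb / 2.41 × 10⁴ = 2.63 × 10⁻³ ppb = 2.63 ppt.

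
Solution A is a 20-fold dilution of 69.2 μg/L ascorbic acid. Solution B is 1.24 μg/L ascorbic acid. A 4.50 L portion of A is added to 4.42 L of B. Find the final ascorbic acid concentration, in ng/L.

2360 ng/L

C_A = 69.2 μg/L / 20 = 3.46 μg/L.
C_mix = (C_A·V_A + C_B·V_B)/(V_A + V_B) = (3.46×4.50 + 1.24×4.42) / 8.920 = 2.36 μg/L = 2360 ng/L.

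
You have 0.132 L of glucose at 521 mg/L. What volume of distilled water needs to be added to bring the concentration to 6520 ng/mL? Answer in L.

6520 ng/mL = 6.52 mg/L.
V₂ = C₁V₁/C₂ = 521 × 0.132 / 6.52 = 10.5 L.
Diluent to add = V₂ − V₁ = 10.5 − 0.132 = 10.4 L.

10.4 L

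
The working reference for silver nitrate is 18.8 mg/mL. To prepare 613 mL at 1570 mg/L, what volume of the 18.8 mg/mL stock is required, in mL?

1570 mg/L = 1.57 mg/mL.
V₁ = C₂V₂/C₁ = 1.57 × 613 / 18.8 = 51.2 mL.

51.2 mL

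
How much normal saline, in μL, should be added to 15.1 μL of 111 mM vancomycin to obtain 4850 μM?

4850 μM = 4.85 mM.
V₂ = C₁V₁/C₂ = 111 × 15.1 / 4.85 = 346 μL.
Diluent to add = V₂ − V₁ = 346 − 15.1 = 330 μL.

330 μL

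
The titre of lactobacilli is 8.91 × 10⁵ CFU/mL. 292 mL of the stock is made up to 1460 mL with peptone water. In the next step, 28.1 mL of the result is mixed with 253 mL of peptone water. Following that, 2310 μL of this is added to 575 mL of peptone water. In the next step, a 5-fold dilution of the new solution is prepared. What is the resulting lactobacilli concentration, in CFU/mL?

Overall dilution factor = 5 × 10.00 × 249.9 × 5 = 6.25 × 10⁴.
8.91 × 10⁵ CFU/mL / 6.25 × 10⁴ = 14.3 CFU/mL.

14.3 CFU/mL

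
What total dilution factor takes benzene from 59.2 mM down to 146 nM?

Factor = C₀/C_target = 59.2 mM / 146 nM = 4.05 × 10⁵.

4.05 × 10⁵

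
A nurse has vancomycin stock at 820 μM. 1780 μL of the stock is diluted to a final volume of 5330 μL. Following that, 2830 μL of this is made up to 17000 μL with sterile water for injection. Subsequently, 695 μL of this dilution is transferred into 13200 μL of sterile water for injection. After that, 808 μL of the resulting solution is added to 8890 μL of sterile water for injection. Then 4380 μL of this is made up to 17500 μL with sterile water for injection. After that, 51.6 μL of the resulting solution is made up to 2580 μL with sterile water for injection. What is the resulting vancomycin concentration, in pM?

Overall dilution factor = 2.994 × 6.007 × 19.99 × 12.00 × 3.995 × 50 = 8.62 × 10⁵.
820 μM / 8.62 × 10⁵ = 9.51 × 10⁻⁴ μM = 951 pM.

951 pM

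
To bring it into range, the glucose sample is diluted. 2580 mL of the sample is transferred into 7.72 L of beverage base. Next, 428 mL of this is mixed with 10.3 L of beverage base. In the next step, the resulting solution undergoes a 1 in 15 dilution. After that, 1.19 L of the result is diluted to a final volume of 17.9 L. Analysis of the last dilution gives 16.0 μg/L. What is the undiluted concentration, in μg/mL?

361 μg/mL

Overall dilution factor = 3.992 × 25.07 × 15 × 15.04 = 2.26 × 10⁴.
Original = 16.0 μg/L × 2.26 × 10⁴ = 3.61 × 10⁵ μg/L = 361 μg/mL.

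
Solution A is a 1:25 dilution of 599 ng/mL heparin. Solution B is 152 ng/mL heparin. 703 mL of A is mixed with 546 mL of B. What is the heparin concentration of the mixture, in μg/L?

C_A = 599 ng/mL / 25 = 24.0 ng/mL.
C_mix = (C_A·V_A + C_B·V_B)/(V_A + V_B) = (24.0×703 + 152×546) / 1249 = 79.9 ng/mL = 79.9 μg/L.

79.9 μg/L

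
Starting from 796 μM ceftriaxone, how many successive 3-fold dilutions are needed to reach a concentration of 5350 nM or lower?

Need 3ⁿ ≥ 149, so n ≥ log(149)/log(3) = 4.55.
Minimum whole steps: n = 5.

5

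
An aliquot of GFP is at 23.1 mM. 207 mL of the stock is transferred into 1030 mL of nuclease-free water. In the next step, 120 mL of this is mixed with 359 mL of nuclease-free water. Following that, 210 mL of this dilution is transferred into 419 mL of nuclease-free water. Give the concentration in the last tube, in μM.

323 μM

Overall dilution factor = 5.976 × 3.992 × 2.995 = 71.4.
23.1 mM / 71.4 = 0.323 mM = 323 μM.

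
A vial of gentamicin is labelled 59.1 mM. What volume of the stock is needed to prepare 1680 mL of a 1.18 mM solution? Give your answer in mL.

33.5 mL

V₁ = C₂V₂/C₁ = 1.18 × 1680 / 59.1 = 33.5 mL.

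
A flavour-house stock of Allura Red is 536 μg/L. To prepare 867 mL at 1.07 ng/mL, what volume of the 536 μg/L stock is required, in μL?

1730 μL

1.07 ng/mL = 1.07 μg/L.
V₁ = C₂V₂/C₁ = 1.07 × 867 / 536 = 1.73 mL = 1730 μL.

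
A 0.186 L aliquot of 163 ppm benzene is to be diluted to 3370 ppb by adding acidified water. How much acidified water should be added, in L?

8.81 L

3370 ppb = 3.37 ppm.
V₂ = C₁V₁/C₂ = 163 × 0.186 / 3.37 = 9.00 L.
Diluent to add = V₂ − V₁ = 9.00 − 0.186 = 8.81 L.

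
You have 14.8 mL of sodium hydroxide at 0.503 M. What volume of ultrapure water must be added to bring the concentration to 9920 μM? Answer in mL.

736 mL

9920 μM = 9.92 × 10⁻³ M.
V₂ = C₁V₁/C₂ = 0.503 × 14.8 / 9.92 × 10⁻³ = 750 mL.
Diluent to add = V₂ − V₁ = 750 − 14.8 = 736 mL.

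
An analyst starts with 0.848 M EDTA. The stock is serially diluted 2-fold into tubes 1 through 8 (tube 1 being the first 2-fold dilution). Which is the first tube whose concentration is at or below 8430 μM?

Tube n has concentration 0.848 M / 2ⁿ.
Need 2ⁿ ≥ 0.848 M / 8430 μM = 101, so n ≥ 6.65.
First such tube: n = 7.

tube 7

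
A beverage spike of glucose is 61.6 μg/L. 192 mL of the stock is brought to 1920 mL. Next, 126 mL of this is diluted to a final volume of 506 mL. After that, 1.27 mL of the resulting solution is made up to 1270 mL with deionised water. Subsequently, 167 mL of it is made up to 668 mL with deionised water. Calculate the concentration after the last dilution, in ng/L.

Overall dilution factor = 10 × 4.016 × 1000 × 4 = 1.61 × 10⁵.
61.6 μg/L / 1.61 × 10⁵ = 3.83 × 10⁻⁴ μg/L = 0.383 ng/L.

0.383 ng/L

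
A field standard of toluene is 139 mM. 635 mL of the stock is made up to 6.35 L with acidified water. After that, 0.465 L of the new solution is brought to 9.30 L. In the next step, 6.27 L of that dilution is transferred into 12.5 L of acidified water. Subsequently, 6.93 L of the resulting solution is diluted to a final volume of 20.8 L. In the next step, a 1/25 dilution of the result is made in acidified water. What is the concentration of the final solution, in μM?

Overall dilution factor = 10 × 20 × 2.994 × 3.001 × 25 = 4.49 × 10⁴.
139 mM / 4.49 × 10⁴ = 3.09 × 10⁻³ mM = 3.09 μM.

3.09 μM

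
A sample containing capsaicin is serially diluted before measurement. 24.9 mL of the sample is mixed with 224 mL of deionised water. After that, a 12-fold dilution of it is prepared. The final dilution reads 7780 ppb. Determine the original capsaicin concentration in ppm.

933 ppm

Overall dilution factor = 9.996 × 12 = 120.
Original = 7780 ppb × 120 = 9.33 × 10⁵ ppb = 933 ppm.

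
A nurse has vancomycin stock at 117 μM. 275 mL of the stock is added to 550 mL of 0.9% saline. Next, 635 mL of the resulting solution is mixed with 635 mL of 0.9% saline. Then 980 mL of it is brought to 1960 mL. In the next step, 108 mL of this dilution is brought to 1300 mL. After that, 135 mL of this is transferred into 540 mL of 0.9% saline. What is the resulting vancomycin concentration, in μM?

0.162 μM

Overall dilution factor = 3 × 2 × 2 × 12.04 × 5 = 722.
117 μM / 722 = 0.162 μM.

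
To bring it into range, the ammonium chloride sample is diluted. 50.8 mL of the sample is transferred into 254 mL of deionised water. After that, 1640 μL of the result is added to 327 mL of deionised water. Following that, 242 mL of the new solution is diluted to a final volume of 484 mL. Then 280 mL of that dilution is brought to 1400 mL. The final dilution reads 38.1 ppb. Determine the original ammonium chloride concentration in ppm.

Overall dilution factor = 6 × 200.4 × 2 × 5 = 1.20 × 10⁴.
Original = 38.1 ppb × 1.20 × 10⁴ = 4.58 × 10⁵ ppb = 458 ppm.

458 ppm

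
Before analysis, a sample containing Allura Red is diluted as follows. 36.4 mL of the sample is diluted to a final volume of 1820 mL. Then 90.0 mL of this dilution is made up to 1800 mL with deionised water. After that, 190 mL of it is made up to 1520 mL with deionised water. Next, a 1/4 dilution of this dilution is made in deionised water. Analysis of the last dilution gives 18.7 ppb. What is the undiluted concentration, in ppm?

Overall dilution factor = 50 × 20 × 8 × 4 = 3.20 × 10⁴.
Original = 18.7 ppb × 3.20 × 10⁴ = 5.98 × 10⁵ ppb = 598 ppm.

598 ppm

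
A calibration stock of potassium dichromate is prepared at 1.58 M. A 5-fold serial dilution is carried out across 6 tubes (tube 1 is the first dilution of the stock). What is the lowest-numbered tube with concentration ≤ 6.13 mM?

Tube n has concentration 1.58 M / 5ⁿ.
Need 5ⁿ ≥ 1.58 M / 6.13 mM = 258, so n ≥ 3.45.
First such tube: n = 4.

tube 4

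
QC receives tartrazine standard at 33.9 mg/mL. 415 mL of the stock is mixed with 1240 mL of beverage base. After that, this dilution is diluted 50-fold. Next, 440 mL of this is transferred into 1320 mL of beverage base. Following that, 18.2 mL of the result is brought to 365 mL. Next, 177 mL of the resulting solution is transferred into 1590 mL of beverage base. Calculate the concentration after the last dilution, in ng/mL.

Overall dilution factor = 3.988 × 50 × 4 × 20.05 × 9.983 = 1.60 × 10⁵.
33.9 mg/mL / 1.60 × 10⁵ = 2.12 × 10⁻⁴ mg/mL = 212 ng/mL.

212 ng/mL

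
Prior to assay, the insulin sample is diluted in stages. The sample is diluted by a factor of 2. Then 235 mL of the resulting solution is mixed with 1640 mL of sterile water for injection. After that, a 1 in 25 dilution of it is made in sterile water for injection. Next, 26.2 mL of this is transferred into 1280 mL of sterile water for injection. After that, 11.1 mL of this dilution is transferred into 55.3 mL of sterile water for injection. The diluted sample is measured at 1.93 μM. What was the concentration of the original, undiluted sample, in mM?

Overall dilution factor = 2 × 7.979 × 25 × 49.85 × 5.982 = 1.19 × 10⁵.
Original = 1.93 μM × 1.19 × 10⁵ = 2.30 × 10⁵ μM = 230 mM.

230 mM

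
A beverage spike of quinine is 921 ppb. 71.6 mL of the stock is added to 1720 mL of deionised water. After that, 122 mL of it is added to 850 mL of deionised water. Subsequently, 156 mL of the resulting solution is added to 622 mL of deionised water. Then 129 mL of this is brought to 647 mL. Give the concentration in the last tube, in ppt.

Overall dilution factor = 25.02 × 7.967 × 4.987 × 5.016 = 4987.
921 ppb / 4987 = 0.185 ppb = 185 ppt.

185 ppt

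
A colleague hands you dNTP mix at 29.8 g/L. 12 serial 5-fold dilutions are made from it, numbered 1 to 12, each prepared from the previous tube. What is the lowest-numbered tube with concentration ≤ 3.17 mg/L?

Tube n has concentration 29.8 g/L / 5ⁿ.
Need 5ⁿ ≥ 29.8 g/L / 3.17 mg/L = 9401, so n ≥ 5.68.
First such tube: n = 6.

tube 6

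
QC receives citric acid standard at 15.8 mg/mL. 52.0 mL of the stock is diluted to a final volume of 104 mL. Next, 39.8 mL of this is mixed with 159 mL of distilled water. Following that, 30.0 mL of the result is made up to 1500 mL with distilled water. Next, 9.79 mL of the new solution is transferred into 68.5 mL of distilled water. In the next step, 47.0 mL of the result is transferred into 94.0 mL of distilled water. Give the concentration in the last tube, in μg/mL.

1.32 μg/mL

Overall dilution factor = 2 × 4.995 × 50 × 7.997 × 3 = 1.20 × 10⁴.
15.8 mg/mL / 1.20 × 10⁴ = 1.32 × 10⁻³ mg/mL = 1.32 μg/mL.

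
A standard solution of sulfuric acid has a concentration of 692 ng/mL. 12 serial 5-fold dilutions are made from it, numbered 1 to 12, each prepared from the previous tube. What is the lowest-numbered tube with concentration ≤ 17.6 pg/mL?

tube 7

Tube n has concentration 692 ng/mL / 5ⁿ.
Need 5ⁿ ≥ 692 ng/mL / 17.6 pg/mL = 3.93 × 10⁴, so n ≥ 6.57.
First such tube: n = 7.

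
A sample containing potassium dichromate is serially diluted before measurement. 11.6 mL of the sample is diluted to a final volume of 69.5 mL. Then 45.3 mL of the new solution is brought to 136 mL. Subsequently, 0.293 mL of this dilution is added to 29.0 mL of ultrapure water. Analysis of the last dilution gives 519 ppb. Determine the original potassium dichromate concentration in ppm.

933 ppm

Overall dilution factor = 5.991 × 3.002 × 99.98 = 1798.
Original = 519 ppb × 1798 = 9.33 × 10⁵ ppb = 933 ppm.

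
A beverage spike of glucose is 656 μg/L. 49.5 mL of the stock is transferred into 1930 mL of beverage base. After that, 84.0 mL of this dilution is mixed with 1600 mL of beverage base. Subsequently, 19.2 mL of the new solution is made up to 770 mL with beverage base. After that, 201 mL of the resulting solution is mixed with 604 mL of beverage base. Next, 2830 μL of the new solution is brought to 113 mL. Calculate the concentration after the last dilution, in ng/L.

0.128 ng/L

Overall dilution factor = 39.99 × 20.05 × 40.10 × 4.005 × 39.93 = 5.14 × 10⁶.
656 μg/L / 5.14 × 10⁶ = 1.28 × 10⁻⁴ μg/L = 0.128 ng/L.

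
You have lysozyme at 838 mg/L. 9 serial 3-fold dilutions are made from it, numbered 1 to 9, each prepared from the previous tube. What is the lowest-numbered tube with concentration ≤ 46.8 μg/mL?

tube 3

Tube n has concentration 838 mg/L / 3ⁿ.
Need 3ⁿ ≥ 838 mg/L / 46.8 μg/mL = 17.9, so n ≥ 2.63.
First such tube: n = 3.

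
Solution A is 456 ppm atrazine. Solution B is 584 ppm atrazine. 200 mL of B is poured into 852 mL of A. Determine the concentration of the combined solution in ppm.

480 ppm

C_mix = (C_A·V_A + C_B·V_B)/(V_A + V_B) = (456×852 + 584×200) / 1052 = 480 ppm.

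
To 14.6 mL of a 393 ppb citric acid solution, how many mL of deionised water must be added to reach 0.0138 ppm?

0.0138 ppm = 13.8 ppb.
V₂ = C₁V₁/C₂ = 393 × 14.6 / 13.8 = 416 mL.
Diluent to add = V₂ − V₁ = 416 − 14.6 = 401 mL.

401 mL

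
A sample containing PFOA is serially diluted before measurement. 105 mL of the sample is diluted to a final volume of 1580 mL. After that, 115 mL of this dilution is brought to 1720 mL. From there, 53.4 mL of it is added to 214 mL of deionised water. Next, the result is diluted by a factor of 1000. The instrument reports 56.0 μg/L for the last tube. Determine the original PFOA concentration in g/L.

Overall dilution factor = 15.05 × 14.96 × 5.007 × 1000 = 1.13 × 10⁶.
Original = 56.0 μg/L × 1.13 × 10⁶ = 6.31 × 10⁷ μg/L = 63.1 g/L.

63.1 g/L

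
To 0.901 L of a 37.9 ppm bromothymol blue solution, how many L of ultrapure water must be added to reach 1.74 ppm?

V₂ = C₁V₁/C₂ = 37.9 × 0.901 / 1.74 = 19.6 L.
Diluent to add = V₂ − V₁ = 19.6 − 0.901 = 18.7 L.

18.7 L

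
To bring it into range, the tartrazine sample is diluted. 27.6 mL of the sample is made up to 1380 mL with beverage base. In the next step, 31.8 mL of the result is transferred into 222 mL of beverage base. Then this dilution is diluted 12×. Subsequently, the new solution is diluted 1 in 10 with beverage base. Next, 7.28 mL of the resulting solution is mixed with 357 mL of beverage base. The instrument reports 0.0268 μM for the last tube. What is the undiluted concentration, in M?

Overall dilution factor = 50 × 7.981 × 12 × 10 × 50.04 = 2.40 × 10⁶.
Original = 0.0268 μM × 2.40 × 10⁶ = 6.42 × 10⁴ μM = 0.0642 M.

0.0642 M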